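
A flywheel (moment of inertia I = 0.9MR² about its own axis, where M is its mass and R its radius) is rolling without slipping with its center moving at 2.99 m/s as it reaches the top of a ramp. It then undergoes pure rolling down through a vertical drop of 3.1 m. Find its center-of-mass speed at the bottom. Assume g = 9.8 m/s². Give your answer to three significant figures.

For this body I = 0.9MR², i.e. k = I/(MR²) = 0.9.
Since it rolls without slipping, ω = v/R and KE = ½Mv² + ½Iω² = ½(1+k)Mv² = (19/20)Mv².
Conserving energy between top and bottom: (19/20)Mv² = (19/20)Mv₀² + Mgh, hence v² = v₀² + 2gh/(1+k).
v = √(2.99² + 2×9.8×3.1/1.9) = √40.92 ≈ 6.40 m/s.

v ≈ 6.40 m/s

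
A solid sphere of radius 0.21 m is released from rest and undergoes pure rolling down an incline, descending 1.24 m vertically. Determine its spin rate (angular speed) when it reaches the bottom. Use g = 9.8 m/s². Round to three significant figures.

ω ≈ 19.8 rad/s

Here I = (2/5)MR², so the shape factor k = I/(MR²) = 0.4.
Rolling without slipping gives ω = v/R, so the total kinetic energy is ½Mv² + ½Iω² = ½(1+k)Mv² = (7/10)Mv².
Energy conservation Mgh = ½(1+k)Mv² gives v = √(2gh/(1+k)) = √(2 × 9.8 × 1.24 / 1.4) = 4.167 m/s.
The angular speed follows from ω = v/R = 4.167/0.21 ≈ 19.8 rad/s.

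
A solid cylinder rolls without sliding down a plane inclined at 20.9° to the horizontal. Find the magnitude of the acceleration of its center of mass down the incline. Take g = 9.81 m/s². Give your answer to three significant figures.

a ≈ 2.33 m/s²

With I = (1/2)MR², the ratio k = I/(MR²) is 0.5.
Along the incline Mg sinθ − f = Ma, and torque about the center fR = Iα = kMR²(a/R) gives f = kMa.
Eliminating f: Mg sinθ = (1+k)Ma, so a = g sinθ/(1+k) = 9.81 × sin20.9° / 1.5 ≈ 2.33 m/s².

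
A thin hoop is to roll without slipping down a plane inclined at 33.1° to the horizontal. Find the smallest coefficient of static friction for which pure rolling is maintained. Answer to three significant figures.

With I = MR², the ratio k = I/(MR²) is 1.
Along the incline Mg sinθ − f = Ma, and torque about the center fR = Iα = kMR²(a/R) gives f = kMa.
These give a = g sinθ/(1+k) and the required friction f = kMg sinθ/(1+k).
The normal force is N = Mg cosθ, so μ_min = f/N = k tanθ/(1+k).
μ_min = 1 × tan33.1° / 2 ≈ 0.326.

μ_min ≈ 0.326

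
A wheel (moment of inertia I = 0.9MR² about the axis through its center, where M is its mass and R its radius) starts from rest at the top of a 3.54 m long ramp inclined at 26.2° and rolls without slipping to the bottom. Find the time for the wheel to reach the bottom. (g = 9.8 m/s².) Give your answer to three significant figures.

t ≈ 1.76 s

With I = 0.9MR², the ratio k = I/(MR²) is 0.9.
Newton's second law down the slope: Mg sinθ − f = Ma. The torque equation fR = Iα (with α = a/R) gives f = kMa.
Hence a = g sinθ/(1+k) = 9.8×sin26.2°/1.9 = 2.277 m/s².
Starting from rest, L = ½at², so t = √(2L/a) = √(2×3.54/2.277) ≈ 1.76 s.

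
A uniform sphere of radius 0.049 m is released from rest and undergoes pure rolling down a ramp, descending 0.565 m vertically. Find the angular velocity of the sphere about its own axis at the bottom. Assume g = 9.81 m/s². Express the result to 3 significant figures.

ω ≈ 57.4 rad/s

With I = (2/5)MR², the ratio k = I/(MR²) is 0.4.
Rolling without slipping gives ω = v/R, so the total kinetic energy is ½Mv² + ½Iω² = ½(1+k)Mv² = (7/10)Mv².
Energy conservation Mgh = ½(1+k)Mv² gives v = √(2gh/(1+k)) = √(2 × 9.81 × 0.565 / 1.4) = 2.814 m/s.
The angular speed follows from ω = v/R = 2.814/0.049 ≈ 57.4 rad/s.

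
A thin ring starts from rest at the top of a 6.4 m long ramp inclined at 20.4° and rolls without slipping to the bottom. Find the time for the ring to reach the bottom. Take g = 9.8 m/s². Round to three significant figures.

The moment of inertia is MR², giving k ≡ I/(MR²) = 1.
Newton's second law down the slope: Mg sinθ − f = Ma. The torque equation fR = Iα (with α = a/R) gives f = kMa.
Hence a = g sinθ/(1+k) = 9.8×sin20.4°/2 = 1.708 m/s².
Starting from rest, L = ½at², so t = √(2L/a) = √(2×6.4/1.708) ≈ 2.74 s.

t ≈ 2.74 s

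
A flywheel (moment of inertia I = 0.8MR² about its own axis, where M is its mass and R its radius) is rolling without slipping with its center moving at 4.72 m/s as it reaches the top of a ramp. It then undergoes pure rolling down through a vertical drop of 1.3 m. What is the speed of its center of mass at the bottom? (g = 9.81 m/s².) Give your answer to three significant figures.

Here I = 0.8MR², so the shape factor k = I/(MR²) = 0.8.
Rolling without slipping gives ω = v/R, so the total kinetic energy is ½Mv² + ½Iω² = ½(1+k)Mv² = (9/10)Mv².
Conserving energy between top and bottom: (9/10)Mv² = (9/10)Mv₀² + Mgh, hence v² = v₀² + 2gh/(1+k).
v = √(4.72² + 2×9.81×1.3/1.8) = √36.45 ≈ 6.04 m/s.

v ≈ 6.04 m/s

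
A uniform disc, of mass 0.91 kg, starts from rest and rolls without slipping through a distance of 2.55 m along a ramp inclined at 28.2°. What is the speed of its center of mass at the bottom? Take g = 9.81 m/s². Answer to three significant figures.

Here I = (1/2)MR², so the shape factor k = I/(MR²) = 0.5.
Pure rolling means v = ωR; then KE = ½Mv² + ½I(v/R)² = ½(1+k)Mv² = (3/4)Mv².
The vertical drop is h = L sinθ = 2.55 × sin28.2° = 1.205 m.
Setting Mgh = (3/4)Mv² gives v = √(2gh/(1+k)) = √(2·9.81·1.205/1.5) ≈ 3.97 m/s.

v ≈ 3.97 m/s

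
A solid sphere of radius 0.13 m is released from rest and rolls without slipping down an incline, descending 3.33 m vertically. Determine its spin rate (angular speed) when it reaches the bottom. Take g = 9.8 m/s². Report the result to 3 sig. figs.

With I = (2/5)MR², the ratio k = I/(MR²) is 0.4.
Rolling without slipping gives ω = v/R, so the total kinetic energy is ½Mv² + ½Iω² = ½(1+k)Mv² = (7/10)Mv².
Energy conservation Mgh = ½(1+k)Mv² gives v = √(2gh/(1+k)) = √(2 × 9.8 × 3.33 / 1.4) = 6.828 m/s.
Then ω = v/R = 6.828 / 0.13 ≈ 52.5 rad/s.

ω ≈ 52.5 rad/s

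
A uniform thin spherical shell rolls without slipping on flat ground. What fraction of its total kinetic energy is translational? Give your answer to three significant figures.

fraction ≈ 0.600

For this body I = (2/3)MR², i.e. k = I/(MR²) = 2/3.
Since ω = v/R, the translational part is ½Mv² and the rotational part is ½I(v/R)² = ½kMv²; the total is ½(1+k)Mv².
The translational fraction is therefore 1/(1+k) = 1/1.667 ≈ 0.600.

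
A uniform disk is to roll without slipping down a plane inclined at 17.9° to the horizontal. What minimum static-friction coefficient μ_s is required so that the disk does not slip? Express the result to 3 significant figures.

μ_min ≈ 0.108

The moment of inertia is (1/2)MR², giving k ≡ I/(MR²) = 0.5.
Newton's second law down the slope: Mg sinθ − f = Ma. The torque equation fR = Iα (with α = a/R) gives f = kMa.
These give a = g sinθ/(1+k) and the required friction f = kMg sinθ/(1+k).
The normal force is N = Mg cosθ, so μ_min = f/N = k tanθ/(1+k).
μ_min = 0.5 × tan17.9° / 1.5 ≈ 0.108.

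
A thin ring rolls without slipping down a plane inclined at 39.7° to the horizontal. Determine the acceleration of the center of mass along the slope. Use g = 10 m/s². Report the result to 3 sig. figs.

a ≈ 3.19 m/s²

The moment of inertia is MR², giving k ≡ I/(MR²) = 1.
Newton's second law down the slope: Mg sinθ − f = Ma. The torque equation fR = Iα (with α = a/R) gives f = kMa.
Eliminating f: Mg sinθ = (1+k)Ma, so a = g sinθ/(1+k) = 10 × sin39.7° / 2 ≈ 3.19 m/s².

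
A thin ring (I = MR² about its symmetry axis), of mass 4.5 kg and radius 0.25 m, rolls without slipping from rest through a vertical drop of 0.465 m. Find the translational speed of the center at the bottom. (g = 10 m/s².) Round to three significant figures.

Here I = MR², so the shape factor k = I/(MR²) = 1.
Since it rolls without slipping, ω = v/R and KE = ½Mv² + ½Iω² = ½(1+k)Mv² = Mv².
Energy conservation: Mgh = Mv², so v = √(2gh/(1+k)) = √(2 × 10 × 0.465 / 2) ≈ 2.16 m/s.

v ≈ 2.16 m/s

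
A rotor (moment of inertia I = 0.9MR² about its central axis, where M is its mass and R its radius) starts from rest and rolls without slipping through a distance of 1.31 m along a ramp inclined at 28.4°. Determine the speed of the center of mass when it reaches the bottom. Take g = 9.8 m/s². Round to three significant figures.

v ≈ 2.54 m/s

With I = 0.9MR², the ratio k = I/(MR²) is 0.9.
Rolling without slipping gives ω = v/R, so the total kinetic energy is ½Mv² + ½Iω² = ½(1+k)Mv² = (19/20)Mv².
The vertical drop is h = L sinθ = 1.31 × sin28.4° = 0.6231 m.
Energy conservation: Mgh = (19/20)Mv², so v = √(2gh/(1+k)) = √(2 × 9.8 × 0.6231 / 1.9) ≈ 2.54 m/s.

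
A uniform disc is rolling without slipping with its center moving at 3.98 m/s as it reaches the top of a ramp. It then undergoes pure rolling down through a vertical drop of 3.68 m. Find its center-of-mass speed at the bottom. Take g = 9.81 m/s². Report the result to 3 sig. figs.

Here I = (1/2)MR², so the shape factor k = I/(MR²) = 0.5.
Pure rolling means v = ωR; then KE = ½Mv² + ½I(v/R)² = ½(1+k)Mv² = (3/4)Mv².
Energy conservation: (3/4)Mv₀² + Mgh = (3/4)Mv², so v² = v₀² + 2gh/(1+k).
v = √(3.98² + 2×9.81×3.68/1.5) = √63.97 ≈ 8.00 m/s.

v ≈ 8.00 m/s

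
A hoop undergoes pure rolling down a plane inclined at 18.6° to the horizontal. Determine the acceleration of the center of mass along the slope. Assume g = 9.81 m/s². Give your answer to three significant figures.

a ≈ 1.56 m/s²

With I = MR², the ratio k = I/(MR²) is 1.
Newton's second law down the slope: Mg sinθ − f = Ma. The torque equation fR = Iα (with α = a/R) gives f = kMa.
Eliminating f: Mg sinθ = (1+k)Ma, so a = g sinθ/(1+k) = 9.81 × sin18.6° / 2 ≈ 1.56 m/s².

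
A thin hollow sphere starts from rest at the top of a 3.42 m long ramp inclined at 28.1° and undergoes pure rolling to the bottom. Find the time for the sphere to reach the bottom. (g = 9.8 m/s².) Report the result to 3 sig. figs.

For this body I = (2/3)MR², i.e. k = I/(MR²) = 2/3.
Translational: Mg sinθ − f = Ma. Rotational about the CM: fR = Iα = kMRa, so f = kMa.
Hence a = g sinθ/(1+k) = 9.8×sin28.1°/1.667 = 2.77 m/s².
Starting from rest, L = ½at², so t = √(2L/a) = √(2×3.42/2.77) ≈ 1.57 s.

t ≈ 1.57 s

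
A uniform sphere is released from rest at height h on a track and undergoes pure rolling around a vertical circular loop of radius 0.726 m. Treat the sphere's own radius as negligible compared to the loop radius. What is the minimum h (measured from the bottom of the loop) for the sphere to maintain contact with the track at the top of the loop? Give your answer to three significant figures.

h_min ≈ 1.96 m

Here I = (2/5)MR², so the shape factor k = I/(MR²) = 0.4.
At the top of the loop, the minimum-contact condition is Mg = Mv_top²/r, so v_top² = gr.
With ω = v/R, the kinetic energy at speed v is ½(1+k)Mv² = (7/10)Mv².
Energy conservation from release (height h) to the top (height 2r): Mgh = Mg(2r) + (7/10)M·gr.
Thus h_min = 2r + (1+k)r/2 = r(2 + 1.4/2) = 0.726 × 2.7 ≈ 1.96 m.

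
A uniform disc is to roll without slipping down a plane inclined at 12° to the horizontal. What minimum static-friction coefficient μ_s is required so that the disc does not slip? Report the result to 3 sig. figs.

μ_min ≈ 0.0709

Here I = (1/2)MR², so the shape factor k = I/(MR²) = 0.5.
Along the incline Mg sinθ − f = Ma, and torque about the center fR = Iα = kMR²(a/R) gives f = kMa.
These give a = g sinθ/(1+k) and the required friction f = kMg sinθ/(1+k).
With N = Mg cosθ, the no-slip condition f ≤ μN gives μ_min = f/N = k tanθ/(1+k).
μ_min = 0.5 × tan12° / 1.5 ≈ 0.0709.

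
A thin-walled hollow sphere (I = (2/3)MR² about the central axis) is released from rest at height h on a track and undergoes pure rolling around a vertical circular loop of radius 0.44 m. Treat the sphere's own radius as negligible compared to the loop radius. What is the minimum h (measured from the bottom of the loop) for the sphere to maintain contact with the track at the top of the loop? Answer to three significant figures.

h_min ≈ 1.25 m

With I = (2/3)MR², the ratio k = I/(MR²) is 2/3.
At the top, contact is just lost when gravity alone supplies the centripetal force: Mg = Mv_top²/r, i.e. v_top² = gr.
With ω = v/R, the kinetic energy at speed v is ½(1+k)Mv² = (5/6)Mv².
Energy conservation from release (height h) to the top (height 2r): Mgh = Mg(2r) + (5/6)M·gr.
Thus h_min = 2r + (1+k)r/2 = r(2 + 1.667/2) = 0.44 × 2.833 ≈ 1.25 m.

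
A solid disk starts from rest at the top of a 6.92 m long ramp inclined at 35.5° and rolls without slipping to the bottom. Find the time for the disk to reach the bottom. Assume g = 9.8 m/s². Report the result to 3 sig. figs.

Here I = (1/2)MR², so the shape factor k = I/(MR²) = 0.5.
Translational: Mg sinθ − f = Ma. Rotational about the CM: fR = Iα = kMRa, so f = kMa.
Hence a = g sinθ/(1+k) = 9.8×sin35.5°/1.5 = 3.794 m/s².
With constant a from rest, t = √(2L/a) = √(2·6.92/3.794) ≈ 1.91 s.

t ≈ 1.91 s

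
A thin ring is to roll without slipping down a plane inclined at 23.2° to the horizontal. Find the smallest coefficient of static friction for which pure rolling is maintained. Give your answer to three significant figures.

μ_min ≈ 0.214

For this body I = MR², i.e. k = I/(MR²) = 1.
Newton's second law down the slope: Mg sinθ − f = Ma. The torque equation fR = Iα (with α = a/R) gives f = kMa.
These give a = g sinθ/(1+k) and the required friction f = kMg sinθ/(1+k).
The normal force is N = Mg cosθ, so μ_min = f/N = k tanθ/(1+k).
μ_min = 1 × tan23.2° / 2 ≈ 0.214.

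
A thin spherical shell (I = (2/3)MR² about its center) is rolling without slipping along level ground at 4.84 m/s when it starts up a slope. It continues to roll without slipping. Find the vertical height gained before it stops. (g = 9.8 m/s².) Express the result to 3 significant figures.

With I = (2/3)MR², the ratio k = I/(MR²) is 2/3.
Since it rolls without slipping, ω = v/R and KE = ½Mv² + ½Iω² = ½(1+k)Mv² = (5/6)Mv².
At the top the kinetic energy is zero, so (5/6)Mv₀² = Mgh.
Thus h = (1+k)v₀²/(2g) = 1.667 × 4.84² / (2 × 9.8) ≈ 1.99 m.

h ≈ 1.99 m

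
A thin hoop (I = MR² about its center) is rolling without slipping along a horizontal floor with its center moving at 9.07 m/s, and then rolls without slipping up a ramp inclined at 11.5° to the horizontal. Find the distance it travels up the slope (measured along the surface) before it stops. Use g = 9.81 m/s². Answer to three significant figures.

d ≈ 42.1 m

For this body I = MR², i.e. k = I/(MR²) = 1.
Pure rolling means v = ωR; then KE = ½Mv² + ½I(v/R)² = ½(1+k)Mv² = Mv².
Setting this equal to Mgh gives the vertical rise h = (1+k)v₀²/(2g) = 2×9.07²/(2×9.81) = 8.386 m.
Along the incline, d = h/sinθ = 8.386/sin11.5° ≈ 42.1 m.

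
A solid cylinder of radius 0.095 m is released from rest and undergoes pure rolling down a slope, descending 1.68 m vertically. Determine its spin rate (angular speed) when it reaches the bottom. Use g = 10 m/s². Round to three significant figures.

ω ≈ 49.8 rad/s

The moment of inertia is (1/2)MR², giving k ≡ I/(MR²) = 0.5.
Pure rolling means v = ωR; then KE = ½Mv² + ½I(v/R)² = ½(1+k)Mv² = (3/4)Mv².
Energy conservation Mgh = ½(1+k)Mv² gives v = √(2gh/(1+k)) = √(2 × 10 × 1.68 / 1.5) = 4.733 m/s.
Then ω = v/R = 4.733 / 0.095 ≈ 49.8 rad/s.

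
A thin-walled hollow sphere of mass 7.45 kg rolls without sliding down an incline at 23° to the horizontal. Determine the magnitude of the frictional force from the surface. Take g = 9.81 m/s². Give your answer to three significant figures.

With I = (2/3)MR², the ratio k = I/(MR²) is 2/3.
Along the incline Mg sinθ − f = Ma, and torque about the center fR = Iα = kMR²(a/R) gives f = kMa.
Combining, a = g sinθ/(1+k) and f = kMa = kMg sinθ/(1+k).
f = (2/3) × 7.45 × 9.81 × sin23° / 1.667 ≈ 11.4 N.

f ≈ 11.4 N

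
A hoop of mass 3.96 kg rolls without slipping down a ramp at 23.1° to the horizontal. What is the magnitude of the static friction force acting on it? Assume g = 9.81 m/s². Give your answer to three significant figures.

f ≈ 7.62 N

Here I = MR², so the shape factor k = I/(MR²) = 1.
Newton's second law down the slope: Mg sinθ − f = Ma. The torque equation fR = Iα (with α = a/R) gives f = kMa.
Combining, a = g sinθ/(1+k) and f = kMa = kMg sinθ/(1+k).
f = 1 × 3.96 × 9.81 × sin23.1° / 2 ≈ 7.62 N.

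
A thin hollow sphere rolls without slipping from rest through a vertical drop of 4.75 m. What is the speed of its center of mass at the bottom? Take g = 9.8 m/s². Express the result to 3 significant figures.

v ≈ 7.47 m/s

Here I = (2/3)MR², so the shape factor k = I/(MR²) = 2/3.
The rolling condition ω = v/R makes the rotational term ½I(v/R)² = ½kMv², so KE_total = ½(1+k)Mv² = (5/6)Mv².
Setting Mgh = (5/6)Mv² gives v = √(2gh/(1+k)) = √(2·9.8·4.75/1.667) ≈ 7.47 m/s.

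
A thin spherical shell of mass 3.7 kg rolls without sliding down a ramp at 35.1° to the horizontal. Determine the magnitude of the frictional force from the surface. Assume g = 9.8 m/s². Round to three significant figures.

f ≈ 8.34 N

The moment of inertia is (2/3)MR², giving k ≡ I/(MR²) = 2/3.
Newton's second law down the slope: Mg sinθ − f = Ma. The torque equation fR = Iα (with α = a/R) gives f = kMa.
Combining, a = g sinθ/(1+k) and f = kMa = kMg sinθ/(1+k).
f = (2/3) × 3.7 × 9.8 × sin35.1° / 1.667 ≈ 8.34 N.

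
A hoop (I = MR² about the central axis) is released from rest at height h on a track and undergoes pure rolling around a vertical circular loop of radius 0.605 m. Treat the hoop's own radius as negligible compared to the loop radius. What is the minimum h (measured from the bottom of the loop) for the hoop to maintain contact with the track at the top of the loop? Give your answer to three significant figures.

h_min ≈ 1.82 m

Here I = MR², so the shape factor k = I/(MR²) = 1.
At the top of the loop, the minimum-contact condition is Mg = Mv_top²/r, so v_top² = gr.
With ω = v/R, the kinetic energy at speed v is ½(1+k)Mv² = Mv².
Energy conservation from release (height h) to the top (height 2r): Mgh = Mg(2r) + M·gr.
Thus h_min = 2r + (1+k)r/2 = r(2 + 2/2) = 0.605 × 3 ≈ 1.82 m.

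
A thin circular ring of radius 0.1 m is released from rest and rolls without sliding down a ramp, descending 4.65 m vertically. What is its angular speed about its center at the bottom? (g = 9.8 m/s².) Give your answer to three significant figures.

ω ≈ 67.5 rad/s

Here I = MR², so the shape factor k = I/(MR²) = 1.
Pure rolling means v = ωR; then KE = ½Mv² + ½I(v/R)² = ½(1+k)Mv² = Mv².
Energy conservation Mgh = ½(1+k)Mv² gives v = √(2gh/(1+k)) = √(2 × 9.8 × 4.65 / 2) = 6.751 m/s.
Then ω = v/R = 6.751 / 0.1 ≈ 67.5 rad/s.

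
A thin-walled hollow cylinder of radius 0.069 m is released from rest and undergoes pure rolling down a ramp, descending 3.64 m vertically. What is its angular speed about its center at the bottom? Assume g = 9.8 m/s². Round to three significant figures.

The moment of inertia is MR², giving k ≡ I/(MR²) = 1.
The rolling condition ω = v/R makes the rotational term ½I(v/R)² = ½kMv², so KE_total = ½(1+k)Mv² = Mv².
Energy conservation Mgh = ½(1+k)Mv² gives v = √(2gh/(1+k)) = √(2 × 9.8 × 3.64 / 2) = 5.973 m/s.
Then ω = v/R = 5.973 / 0.069 ≈ 86.6 rad/s.

ω ≈ 86.6 rad/s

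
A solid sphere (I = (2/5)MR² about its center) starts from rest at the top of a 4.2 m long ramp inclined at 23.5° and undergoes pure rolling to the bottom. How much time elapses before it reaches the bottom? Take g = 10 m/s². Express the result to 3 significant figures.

t ≈ 1.72 s

With I = (2/5)MR², the ratio k = I/(MR²) is 0.4.
Newton's second law down the slope: Mg sinθ − f = Ma. The torque equation fR = Iα (with α = a/R) gives f = kMa.
Hence a = g sinθ/(1+k) = 10×sin23.5°/1.4 = 2.848 m/s².
Starting from rest, L = ½at², so t = √(2L/a) = √(2×4.2/2.848) ≈ 1.72 s.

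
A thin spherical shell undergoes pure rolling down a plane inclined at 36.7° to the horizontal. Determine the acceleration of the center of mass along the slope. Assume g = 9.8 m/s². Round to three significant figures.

a ≈ 3.51 m/s²

The moment of inertia is (2/3)MR², giving k ≡ I/(MR²) = 2/3.
Newton's second law down the slope: Mg sinθ − f = Ma. The torque equation fR = Iα (with α = a/R) gives f = kMa.
Eliminating f: Mg sinθ = (1+k)Ma, so a = g sinθ/(1+k) = 9.8 × sin36.7° / 1.667 ≈ 3.51 m/s².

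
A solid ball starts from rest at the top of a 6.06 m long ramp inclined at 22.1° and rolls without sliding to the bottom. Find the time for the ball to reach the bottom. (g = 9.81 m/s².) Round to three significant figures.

With I = (2/5)MR², the ratio k = I/(MR²) is 0.4.
Along the incline Mg sinθ − f = Ma, and torque about the center fR = Iα = kMR²(a/R) gives f = kMa.
Hence a = g sinθ/(1+k) = 9.81×sin22.1°/1.4 = 2.636 m/s².
With constant a from rest, t = √(2L/a) = √(2·6.06/2.636) ≈ 2.14 s.

t ≈ 2.14 s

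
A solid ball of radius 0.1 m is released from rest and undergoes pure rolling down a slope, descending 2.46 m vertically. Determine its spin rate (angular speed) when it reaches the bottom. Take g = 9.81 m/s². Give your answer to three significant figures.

The moment of inertia is (2/5)MR², giving k ≡ I/(MR²) = 0.4.
Since it rolls without slipping, ω = v/R and KE = ½Mv² + ½Iω² = ½(1+k)Mv² = (7/10)Mv².
Energy conservation Mgh = ½(1+k)Mv² gives v = √(2gh/(1+k)) = √(2 × 9.81 × 2.46 / 1.4) = 5.872 m/s.
The angular speed follows from ω = v/R = 5.872/0.1 ≈ 58.7 rad/s.

ω ≈ 58.7 rad/s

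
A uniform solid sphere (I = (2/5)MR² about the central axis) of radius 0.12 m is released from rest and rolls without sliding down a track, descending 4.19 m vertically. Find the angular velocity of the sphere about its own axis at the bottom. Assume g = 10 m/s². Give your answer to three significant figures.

Here I = (2/5)MR², so the shape factor k = I/(MR²) = 0.4.
Rolling without slipping gives ω = v/R, so the total kinetic energy is ½Mv² + ½Iω² = ½(1+k)Mv² = (7/10)Mv².
Energy conservation Mgh = ½(1+k)Mv² gives v = √(2gh/(1+k)) = √(2 × 10 × 4.19 / 1.4) = 7.737 m/s.
Then ω = v/R = 7.737 / 0.12 ≈ 64.5 rad/s.

ω ≈ 64.5 rad/s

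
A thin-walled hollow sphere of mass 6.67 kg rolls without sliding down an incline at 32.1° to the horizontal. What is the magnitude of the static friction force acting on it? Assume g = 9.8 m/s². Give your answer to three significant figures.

Here I = (2/3)MR², so the shape factor k = I/(MR²) = 2/3.
Newton's second law down the slope: Mg sinθ − f = Ma. The torque equation fR = Iα (with α = a/R) gives f = kMa.
Combining, a = g sinθ/(1+k) and f = kMa = kMg sinθ/(1+k).
f = (2/3) × 6.67 × 9.8 × sin32.1° / 1.667 ≈ 13.9 N.

f ≈ 13.9 N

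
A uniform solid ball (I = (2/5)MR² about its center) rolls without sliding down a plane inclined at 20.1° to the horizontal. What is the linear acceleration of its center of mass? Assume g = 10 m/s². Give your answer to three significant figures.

Here I = (2/5)MR², so the shape factor k = I/(MR²) = 0.4.
Newton's second law down the slope: Mg sinθ − f = Ma. The torque equation fR = Iα (with α = a/R) gives f = kMa.
Eliminating f: Mg sinθ = (1+k)Ma, so a = g sinθ/(1+k) = 10 × sin20.1° / 1.4 ≈ 2.45 m/s².

a ≈ 2.45 m/s²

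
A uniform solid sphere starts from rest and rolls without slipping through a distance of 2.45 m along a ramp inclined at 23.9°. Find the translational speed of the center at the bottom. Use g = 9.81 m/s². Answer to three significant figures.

With I = (2/5)MR², the ratio k = I/(MR²) is 0.4.
Pure rolling means v = ωR; then KE = ½Mv² + ½I(v/R)² = ½(1+k)Mv² = (7/10)Mv².
The vertical drop is h = L sinθ = 2.45 × sin23.9° = 0.9926 m.
Setting Mgh = (7/10)Mv² gives v = √(2gh/(1+k)) = √(2·9.81·0.9926/1.4) ≈ 3.73 m/s.

v ≈ 3.73 m/s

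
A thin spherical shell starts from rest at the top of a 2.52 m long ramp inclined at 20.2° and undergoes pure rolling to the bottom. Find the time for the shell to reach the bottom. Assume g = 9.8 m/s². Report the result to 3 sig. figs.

t ≈ 1.58 s

The moment of inertia is (2/3)MR², giving k ≡ I/(MR²) = 2/3.
Translational: Mg sinθ − f = Ma. Rotational about the CM: fR = Iα = kMRa, so f = kMa.
Hence a = g sinθ/(1+k) = 9.8×sin20.2°/1.667 = 2.03 m/s².
Starting from rest, L = ½at², so t = √(2L/a) = √(2×2.52/2.03) ≈ 1.58 s.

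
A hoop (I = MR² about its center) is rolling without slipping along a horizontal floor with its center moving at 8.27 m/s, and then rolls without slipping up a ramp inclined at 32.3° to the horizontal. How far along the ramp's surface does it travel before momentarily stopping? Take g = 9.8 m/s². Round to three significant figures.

d ≈ 13.1 m

The moment of inertia is MR², giving k ≡ I/(MR²) = 1.
Since it rolls without slipping, ω = v/R and KE = ½Mv² + ½Iω² = ½(1+k)Mv² = Mv².
Setting this equal to Mgh gives the vertical rise h = (1+k)v₀²/(2g) = 2×8.27²/(2×9.8) = 6.979 m.
The distance along the slope is d = h/sinθ = 6.979/sin32.3° ≈ 13.1 m.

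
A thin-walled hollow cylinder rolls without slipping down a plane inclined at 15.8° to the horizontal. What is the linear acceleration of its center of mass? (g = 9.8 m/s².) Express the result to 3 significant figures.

a ≈ 1.33 m/s²

For this body I = MR², i.e. k = I/(MR²) = 1.
Translational: Mg sinθ − f = Ma. Rotational about the CM: fR = Iα = kMRa, so f = kMa.
Eliminating f: Mg sinθ = (1+k)Ma, so a = g sinθ/(1+k) = 9.8 × sin15.8° / 2 ≈ 1.33 m/s².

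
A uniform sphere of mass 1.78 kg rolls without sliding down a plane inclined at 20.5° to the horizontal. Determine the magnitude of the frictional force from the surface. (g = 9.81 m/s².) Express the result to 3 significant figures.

f ≈ 1.75 N

With I = (2/5)MR², the ratio k = I/(MR²) is 0.4.
Newton's second law down the slope: Mg sinθ − f = Ma. The torque equation fR = Iα (with α = a/R) gives f = kMa.
Combining, a = g sinθ/(1+k) and f = kMa = kMg sinθ/(1+k).
f = 0.4 × 1.78 × 9.81 × sin20.5° / 1.4 ≈ 1.75 N.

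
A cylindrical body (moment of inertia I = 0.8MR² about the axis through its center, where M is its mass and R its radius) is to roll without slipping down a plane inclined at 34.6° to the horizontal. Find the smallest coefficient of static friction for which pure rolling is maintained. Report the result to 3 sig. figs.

The moment of inertia is 0.8MR², giving k ≡ I/(MR²) = 0.8.
Newton's second law down the slope: Mg sinθ − f = Ma. The torque equation fR = Iα (with α = a/R) gives f = kMa.
These give a = g sinθ/(1+k) and the required friction f = kMg sinθ/(1+k).
The normal force is N = Mg cosθ, so μ_min = f/N = k tanθ/(1+k).
μ_min = 0.8 × tan34.6° / 1.8 ≈ 0.307.

μ_min ≈ 0.307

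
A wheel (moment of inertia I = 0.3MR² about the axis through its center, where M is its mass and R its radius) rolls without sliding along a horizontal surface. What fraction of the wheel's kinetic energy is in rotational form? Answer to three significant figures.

With I = 0.3MR², the ratio k = I/(MR²) is 0.3.
With ω = v/R, KE_trans = ½Mv² and KE_rot = ½Iω² = ½kMv², so KE_total = ½(1+k)Mv².
The rotational fraction is therefore k/(1+k) = 0.3/1.3 ≈ 0.231.

fraction ≈ 0.231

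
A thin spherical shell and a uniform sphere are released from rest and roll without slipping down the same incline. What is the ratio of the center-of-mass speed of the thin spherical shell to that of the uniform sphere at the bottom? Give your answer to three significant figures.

Each satisfies Mgh = ½(1+k)Mv² with k = I/(MR²), so v ∝ 1/√(1+k).
For the thin spherical shell k = 2/3; for the uniform sphere k = 0.4.
v₁/v₂ = √((1+k₂)/(1+k₁)) = √(1.4/1.667) ≈ 0.917.

v_ratio ≈ 0.917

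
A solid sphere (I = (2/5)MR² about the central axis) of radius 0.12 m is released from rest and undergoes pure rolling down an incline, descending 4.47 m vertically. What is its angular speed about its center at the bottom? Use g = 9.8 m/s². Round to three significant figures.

With I = (2/5)MR², the ratio k = I/(MR²) is 0.4.
Pure rolling means v = ωR; then KE = ½Mv² + ½I(v/R)² = ½(1+k)Mv² = (7/10)Mv².
Energy conservation Mgh = ½(1+k)Mv² gives v = √(2gh/(1+k)) = √(2 × 9.8 × 4.47 / 1.4) = 7.911 m/s.
The angular speed follows from ω = v/R = 7.911/0.12 ≈ 65.9 rad/s.

ω ≈ 65.9 rad/s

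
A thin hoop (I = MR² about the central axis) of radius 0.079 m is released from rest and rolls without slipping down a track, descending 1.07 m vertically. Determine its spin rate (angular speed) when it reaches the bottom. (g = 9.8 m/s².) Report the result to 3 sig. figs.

The moment of inertia is MR², giving k ≡ I/(MR²) = 1.
The rolling condition ω = v/R makes the rotational term ½I(v/R)² = ½kMv², so KE_total = ½(1+k)Mv² = Mv².
Energy conservation Mgh = ½(1+k)Mv² gives v = √(2gh/(1+k)) = √(2 × 9.8 × 1.07 / 2) = 3.238 m/s.
Then ω = v/R = 3.238 / 0.079 ≈ 41.0 rad/s.

ω ≈ 41.0 rad/s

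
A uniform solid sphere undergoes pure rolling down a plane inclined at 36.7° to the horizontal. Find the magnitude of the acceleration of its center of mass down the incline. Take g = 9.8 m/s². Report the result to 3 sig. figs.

With I = (2/5)MR², the ratio k = I/(MR²) is 0.4.
Along the incline Mg sinθ − f = Ma, and torque about the center fR = Iα = kMR²(a/R) gives f = kMa.
Eliminating f: Mg sinθ = (1+k)Ma, so a = g sinθ/(1+k) = 9.8 × sin36.7° / 1.4 ≈ 4.18 m/s².

a ≈ 4.18 m/s²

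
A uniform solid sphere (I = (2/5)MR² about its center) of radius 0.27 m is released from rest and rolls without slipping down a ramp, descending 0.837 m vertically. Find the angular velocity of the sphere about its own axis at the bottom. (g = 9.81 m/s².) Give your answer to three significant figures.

With I = (2/5)MR², the ratio k = I/(MR²) is 0.4.
Pure rolling means v = ωR; then KE = ½Mv² + ½I(v/R)² = ½(1+k)Mv² = (7/10)Mv².
Energy conservation Mgh = ½(1+k)Mv² gives v = √(2gh/(1+k)) = √(2 × 9.81 × 0.837 / 1.4) = 3.425 m/s.
The angular speed follows from ω = v/R = 3.425/0.27 ≈ 12.7 rad/s.

ω ≈ 12.7 rad/s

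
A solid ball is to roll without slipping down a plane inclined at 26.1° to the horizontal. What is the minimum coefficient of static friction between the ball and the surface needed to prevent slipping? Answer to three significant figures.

μ_min ≈ 0.140

The moment of inertia is (2/5)MR², giving k ≡ I/(MR²) = 0.4.
Along the incline Mg sinθ − f = Ma, and torque about the center fR = Iα = kMR²(a/R) gives f = kMa.
These give a = g sinθ/(1+k) and the required friction f = kMg sinθ/(1+k).
With N = Mg cosθ, the no-slip condition f ≤ μN gives μ_min = f/N = k tanθ/(1+k).
μ_min = 0.4 × tan26.1° / 1.4 ≈ 0.140.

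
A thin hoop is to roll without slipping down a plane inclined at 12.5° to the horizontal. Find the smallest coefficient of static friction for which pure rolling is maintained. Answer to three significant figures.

μ_min ≈ 0.111

With I = MR², the ratio k = I/(MR²) is 1.
Newton's second law down the slope: Mg sinθ − f = Ma. The torque equation fR = Iα (with α = a/R) gives f = kMa.
These give a = g sinθ/(1+k) and the required friction f = kMg sinθ/(1+k).
The normal force is N = Mg cosθ, so μ_min = f/N = k tanθ/(1+k).
μ_min = 1 × tan12.5° / 2 ≈ 0.111.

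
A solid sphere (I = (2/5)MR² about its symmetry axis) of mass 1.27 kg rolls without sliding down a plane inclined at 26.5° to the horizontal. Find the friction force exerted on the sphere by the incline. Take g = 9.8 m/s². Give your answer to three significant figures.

f ≈ 1.59 N

The moment of inertia is (2/5)MR², giving k ≡ I/(MR²) = 0.4.
Along the incline Mg sinθ − f = Ma, and torque about the center fR = Iα = kMR²(a/R) gives f = kMa.
Combining, a = g sinθ/(1+k) and f = kMa = kMg sinθ/(1+k).
f = 0.4 × 1.27 × 9.8 × sin26.5° / 1.4 ≈ 1.59 N.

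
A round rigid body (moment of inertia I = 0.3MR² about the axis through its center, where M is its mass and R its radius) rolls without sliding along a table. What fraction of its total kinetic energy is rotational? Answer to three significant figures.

fraction ≈ 0.231

For this body I = 0.3MR², i.e. k = I/(MR²) = 0.3.
Since ω = v/R, the translational part is ½Mv² and the rotational part is ½I(v/R)² = ½kMv²; the total is ½(1+k)Mv².
The rotational fraction is therefore k/(1+k) = 0.3/1.3 ≈ 0.231.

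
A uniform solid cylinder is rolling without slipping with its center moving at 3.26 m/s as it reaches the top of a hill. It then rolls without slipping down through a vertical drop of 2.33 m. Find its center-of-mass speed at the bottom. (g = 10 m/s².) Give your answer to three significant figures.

The moment of inertia is (1/2)MR², giving k ≡ I/(MR²) = 0.5.
Pure rolling means v = ωR; then KE = ½Mv² + ½I(v/R)² = ½(1+k)Mv² = (3/4)Mv².
Conserving energy between top and bottom: (3/4)Mv² = (3/4)Mv₀² + Mgh, hence v² = v₀² + 2gh/(1+k).
v = √(3.26² + 2×10×2.33/1.5) = √41.69 ≈ 6.46 m/s.

v ≈ 6.46 m/s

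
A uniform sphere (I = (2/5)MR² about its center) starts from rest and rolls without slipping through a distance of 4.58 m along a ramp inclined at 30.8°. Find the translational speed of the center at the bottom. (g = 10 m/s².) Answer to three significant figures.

v ≈ 5.79 m/s

Here I = (2/5)MR², so the shape factor k = I/(MR²) = 0.4.
Pure rolling means v = ωR; then KE = ½Mv² + ½I(v/R)² = ½(1+k)Mv² = (7/10)Mv².
The vertical drop is h = L sinθ = 4.58 × sin30.8° = 2.345 m.
Energy conservation: Mgh = (7/10)Mv², so v = √(2gh/(1+k)) = √(2 × 10 × 2.345 / 1.4) ≈ 5.79 m/s.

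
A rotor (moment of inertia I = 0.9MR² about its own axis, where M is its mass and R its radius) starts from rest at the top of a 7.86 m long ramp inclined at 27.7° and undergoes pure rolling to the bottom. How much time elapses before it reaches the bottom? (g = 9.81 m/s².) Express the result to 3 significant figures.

The moment of inertia is 0.9MR², giving k ≡ I/(MR²) = 0.9.
Along the incline Mg sinθ − f = Ma, and torque about the center fR = Iα = kMR²(a/R) gives f = kMa.
Hence a = g sinθ/(1+k) = 9.81×sin27.7°/1.9 = 2.4 m/s².
Starting from rest, L = ½at², so t = √(2L/a) = √(2×7.86/2.4) ≈ 2.56 s.

t ≈ 2.56 s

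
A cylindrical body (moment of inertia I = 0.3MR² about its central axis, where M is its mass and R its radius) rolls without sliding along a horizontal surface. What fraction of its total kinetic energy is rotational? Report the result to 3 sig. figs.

Here I = 0.3MR², so the shape factor k = I/(MR²) = 0.3.
Since ω = v/R, the translational part is ½Mv² and the rotational part is ½I(v/R)² = ½kMv²; the total is ½(1+k)Mv².
The rotational fraction is therefore k/(1+k) = 0.3/1.3 ≈ 0.231.

fraction ≈ 0.231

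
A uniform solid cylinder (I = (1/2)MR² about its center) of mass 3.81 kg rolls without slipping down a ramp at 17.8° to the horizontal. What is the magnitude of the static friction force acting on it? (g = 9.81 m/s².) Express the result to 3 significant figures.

f ≈ 3.81 N

For this body I = (1/2)MR², i.e. k = I/(MR²) = 0.5.
Translational: Mg sinθ − f = Ma. Rotational about the CM: fR = Iα = kMRa, so f = kMa.
Combining, a = g sinθ/(1+k) and f = kMa = kMg sinθ/(1+k).
f = 0.5 × 3.81 × 9.81 × sin17.8° / 1.5 ≈ 3.81 N.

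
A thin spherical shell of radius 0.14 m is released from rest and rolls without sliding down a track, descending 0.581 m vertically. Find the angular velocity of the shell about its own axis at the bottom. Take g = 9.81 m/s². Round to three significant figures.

For this body I = (2/3)MR², i.e. k = I/(MR²) = 2/3.
The rolling condition ω = v/R makes the rotational term ½I(v/R)² = ½kMv², so KE_total = ½(1+k)Mv² = (5/6)Mv².
Energy conservation Mgh = ½(1+k)Mv² gives v = √(2gh/(1+k)) = √(2 × 9.81 × 0.581 / 1.667) = 2.615 m/s.
Then ω = v/R = 2.615 / 0.14 ≈ 18.7 rad/s.

ω ≈ 18.7 rad/s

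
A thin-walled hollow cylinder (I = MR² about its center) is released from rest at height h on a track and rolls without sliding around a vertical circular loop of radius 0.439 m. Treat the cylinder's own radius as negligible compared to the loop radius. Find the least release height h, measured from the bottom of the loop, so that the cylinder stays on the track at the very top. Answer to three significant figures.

h_min ≈ 1.32 m

The moment of inertia is MR², giving k ≡ I/(MR²) = 1.
At the top, contact is just lost when gravity alone supplies the centripetal force: Mg = Mv_top²/r, i.e. v_top² = gr.
With ω = v/R, the kinetic energy at speed v is ½(1+k)Mv² = Mv².
Energy conservation from release (height h) to the top (height 2r): Mgh = Mg(2r) + M·gr.
Thus h_min = 2r + (1+k)r/2 = r(2 + 2/2) = 0.439 × 3 ≈ 1.32 m.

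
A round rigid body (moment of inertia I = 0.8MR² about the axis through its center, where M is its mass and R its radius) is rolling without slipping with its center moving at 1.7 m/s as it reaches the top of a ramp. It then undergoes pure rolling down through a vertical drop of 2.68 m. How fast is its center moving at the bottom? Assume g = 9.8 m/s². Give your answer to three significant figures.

Here I = 0.8MR², so the shape factor k = I/(MR²) = 0.8.
Since it rolls without slipping, ω = v/R and KE = ½Mv² + ½Iω² = ½(1+k)Mv² = (9/10)Mv².
Conserving energy between top and bottom: (9/10)Mv² = (9/10)Mv₀² + Mgh, hence v² = v₀² + 2gh/(1+k).
v = √(1.7² + 2×9.8×2.68/1.8) = √32.07 ≈ 5.66 m/s.

v ≈ 5.66 m/s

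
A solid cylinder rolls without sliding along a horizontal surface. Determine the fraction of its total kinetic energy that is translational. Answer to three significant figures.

With I = (1/2)MR², the ratio k = I/(MR²) is 0.5.
Since ω = v/R, the translational part is ½Mv² and the rotational part is ½I(v/R)² = ½kMv²; the total is ½(1+k)Mv².
The translational fraction is therefore 1/(1+k) = 1/1.5 ≈ 0.667.

fraction ≈ 0.667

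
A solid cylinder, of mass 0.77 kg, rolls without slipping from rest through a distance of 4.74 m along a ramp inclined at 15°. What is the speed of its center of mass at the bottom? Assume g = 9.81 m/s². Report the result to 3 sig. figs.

The moment of inertia is (1/2)MR², giving k ≡ I/(MR²) = 0.5.
Rolling without slipping gives ω = v/R, so the total kinetic energy is ½Mv² + ½Iω² = ½(1+k)Mv² = (3/4)Mv².
The vertical drop is h = L sinθ = 4.74 × sin15° = 1.227 m.
Setting Mgh = (3/4)Mv² gives v = √(2gh/(1+k)) = √(2·9.81·1.227/1.5) ≈ 4.01 m/s.

v ≈ 4.01 m/s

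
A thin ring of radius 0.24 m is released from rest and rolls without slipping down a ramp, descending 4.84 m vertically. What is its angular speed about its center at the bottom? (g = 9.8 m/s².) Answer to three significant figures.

ω ≈ 28.7 rad/s

Here I = MR², so the shape factor k = I/(MR²) = 1.
Rolling without slipping gives ω = v/R, so the total kinetic energy is ½Mv² + ½Iω² = ½(1+k)Mv² = Mv².
Energy conservation Mgh = ½(1+k)Mv² gives v = √(2gh/(1+k)) = √(2 × 9.8 × 4.84 / 2) = 6.887 m/s.
Then ω = v/R = 6.887 / 0.24 ≈ 28.7 rad/s.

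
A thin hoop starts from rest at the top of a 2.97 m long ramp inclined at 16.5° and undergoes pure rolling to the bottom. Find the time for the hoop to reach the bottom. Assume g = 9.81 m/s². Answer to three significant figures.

t ≈ 2.06 s

The moment of inertia is MR², giving k ≡ I/(MR²) = 1.
Translational: Mg sinθ − f = Ma. Rotational about the CM: fR = Iα = kMRa, so f = kMa.
Hence a = g sinθ/(1+k) = 9.81×sin16.5°/2 = 1.393 m/s².
With constant a from rest, t = √(2L/a) = √(2·2.97/1.393) ≈ 2.06 s.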